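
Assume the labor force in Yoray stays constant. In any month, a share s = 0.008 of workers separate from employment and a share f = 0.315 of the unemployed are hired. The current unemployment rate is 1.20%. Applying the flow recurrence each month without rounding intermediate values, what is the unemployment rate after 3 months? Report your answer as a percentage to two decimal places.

With a fixed labor force, u_{t+1} = u_t + s·(1−u_t) − f·u_t = u_t·(1−s−f) + s.
Here 1−s−f = 0.677 and s = 0.008.
u_1 = 0.012000 × 0.677 + 0.008 = 0.016124.
u_2 = 0.016124 × 0.677 + 0.008 = 0.018916.
u_3 = 0.018916 × 0.677 + 0.008 = 0.020806.

Unemployment rate after three months ≈ 2.08%.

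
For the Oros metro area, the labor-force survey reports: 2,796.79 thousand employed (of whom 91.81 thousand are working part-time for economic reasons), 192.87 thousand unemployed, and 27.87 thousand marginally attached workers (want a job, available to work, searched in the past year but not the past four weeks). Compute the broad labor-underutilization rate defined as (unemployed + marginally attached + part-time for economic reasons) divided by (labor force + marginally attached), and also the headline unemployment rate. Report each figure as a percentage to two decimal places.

Broad underutilization rate ≈ 10.36%; headline unemployment rate ≈ 6.45%.

Labor force = 2,796.79 + 192.87 = 2,989.66 thousand.
Numerator = 192.87 + 27.87 + 91.81 = 312.55 thousand.
Denominator = 2,989.66 + 27.87 = 3,017.53 thousand.
Broad rate = 312.55 / 3,017.53 = 10.36%.
Headline unemployment rate = 192.87 / 2,989.66 = 6.45%.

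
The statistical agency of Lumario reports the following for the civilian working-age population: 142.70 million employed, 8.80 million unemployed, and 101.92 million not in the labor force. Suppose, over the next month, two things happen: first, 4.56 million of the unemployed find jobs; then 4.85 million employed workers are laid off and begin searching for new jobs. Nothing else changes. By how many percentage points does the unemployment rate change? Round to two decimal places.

The unemployment rate changes by +0.19 percentage points.

Initially, labor force = 142.70 + 8.80 = 151.50 million, so u = 8.80/151.50 = 5.81%.
After the first change, unemployed falls and employed rises by 4.56; labor force unchanged → E = 147.26, U = 4.24, labor force = 151.50 million.
After the second change, employed falls and unemployed rises by 4.85; labor force unchanged → E = 142.41, U = 9.09, labor force = 151.50 million.
New unemployment rate = 9.09 / 151.50 = 6.00%.
Change = 6.00% − 5.81% = +0.19 percentage points.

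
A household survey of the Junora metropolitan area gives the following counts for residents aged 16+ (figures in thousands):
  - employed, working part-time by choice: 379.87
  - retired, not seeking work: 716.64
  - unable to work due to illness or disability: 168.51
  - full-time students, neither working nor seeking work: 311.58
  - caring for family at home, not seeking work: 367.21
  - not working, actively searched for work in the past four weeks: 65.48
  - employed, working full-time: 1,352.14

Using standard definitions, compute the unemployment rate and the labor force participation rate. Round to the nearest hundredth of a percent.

Employed = 379.87 + 1,352.14 = 1,732.01 thousand.
Unemployed = 65.48 thousand.
Labor force = 1,732.01 + 65.48 = 1,797.49 thousand.
Not in labor force = 716.64 + 168.51 + 311.58 + 367.21 = 1,563.94 thousand (those not working and not actively searching are outside the labor force).
Civilian working-age population = 1,797.49 + 1,563.94 = 3,361.43 thousand.
Unemployment rate = 65.48 / 1,797.49 = 3.64%.
Labor force participation rate = 1,797.49 / 3,361.43 = 53.47%.

Unemployment rate ≈ 3.64%; labor force participation rate ≈ 53.47%.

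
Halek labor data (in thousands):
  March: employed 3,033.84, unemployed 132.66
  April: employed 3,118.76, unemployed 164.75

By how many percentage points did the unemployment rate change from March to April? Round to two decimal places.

March: labor force = 3,033.84 + 132.66 = 3,166.50; u = 132.66/3,166.50 = 4.19%.
April: labor force = 3,118.76 + 164.75 = 3,283.51; u = 164.75/3,283.51 = 5.02%.
Change = 5.02% − 4.19% = +0.83 pp.

The unemployment rate changed by +0.83 percentage points.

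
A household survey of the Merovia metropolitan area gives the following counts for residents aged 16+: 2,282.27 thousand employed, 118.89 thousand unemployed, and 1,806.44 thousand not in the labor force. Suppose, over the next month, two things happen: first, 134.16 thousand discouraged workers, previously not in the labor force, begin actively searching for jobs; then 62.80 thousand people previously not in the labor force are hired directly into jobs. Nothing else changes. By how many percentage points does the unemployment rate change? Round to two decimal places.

The unemployment rate changes by +4.79 percentage points.

Initially, labor force = 2,282.27 + 118.89 = 2,401.16 thousand, so u = 118.89/2,401.16 = 4.95%.
After the first change, unemployed and labor force both rise by 134.16 → E = 2,282.27, U = 253.05, labor force = 2,535.32 thousand.
After the second change, employed and labor force both rise by 62.80; unemployed unchanged → E = 2,345.07, U = 253.05, labor force = 2,598.12 thousand.
New unemployment rate = 253.05 / 2,598.12 = 9.74%.
Change = 9.74% − 4.95% = +4.79 percentage points.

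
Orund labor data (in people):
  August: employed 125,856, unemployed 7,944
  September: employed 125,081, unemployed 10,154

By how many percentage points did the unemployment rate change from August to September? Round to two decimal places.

August: labor force = 125,856 + 7,944 = 133,800; u = 7,944/133,800 = 5.94%.
September: labor force = 125,081 + 10,154 = 135,235; u = 10,154/135,235 = 7.51%.
Change = 7.51% − 5.94% = +1.57 pp.

The unemployment rate changed by +1.57 percentage points.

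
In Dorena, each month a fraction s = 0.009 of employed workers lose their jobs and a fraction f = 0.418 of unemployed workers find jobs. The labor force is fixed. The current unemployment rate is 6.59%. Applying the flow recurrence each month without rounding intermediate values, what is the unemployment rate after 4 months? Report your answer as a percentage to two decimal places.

Unemployment rate after four months ≈ 2.59%.

With a fixed labor force, u_{t+1} = u_t + s·(1−u_t) − f·u_t = u_t·(1−s−f) + s.
Here 1−s−f = 0.573 and s = 0.009.
u_1 = 0.065900 × 0.573 + 0.009 = 0.046761.
u_2 = 0.046761 × 0.573 + 0.009 = 0.035794.
u_3 = 0.035794 × 0.573 + 0.009 = 0.029510.
u_4 = 0.029510 × 0.573 + 0.009 = 0.025909.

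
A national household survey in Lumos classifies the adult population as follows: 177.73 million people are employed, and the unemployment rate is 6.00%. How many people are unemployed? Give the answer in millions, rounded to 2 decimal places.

About 11.34 million are unemployed.

Let U be the number unemployed. The labor force is E + U, and U/(E+U) = 0.0600.
So U = 0.0600 × 177.73 / (1 − 0.0600) = 10.6638 / 0.9400 ≈ 11.34 million.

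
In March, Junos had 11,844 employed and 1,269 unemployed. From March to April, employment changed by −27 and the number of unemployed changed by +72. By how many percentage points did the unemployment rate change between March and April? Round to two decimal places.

The unemployment rate changed by +0.51 percentage points.

March: labor force = 11,844 + 1,269 = 13,113; u = 1,269/13,113 = 9.68%.
April: labor force = 11,817 + 1,341 = 13,158; u = 1,341/13,158 = 10.19%.
Change = 10.19% − 9.68% = +0.51 pp.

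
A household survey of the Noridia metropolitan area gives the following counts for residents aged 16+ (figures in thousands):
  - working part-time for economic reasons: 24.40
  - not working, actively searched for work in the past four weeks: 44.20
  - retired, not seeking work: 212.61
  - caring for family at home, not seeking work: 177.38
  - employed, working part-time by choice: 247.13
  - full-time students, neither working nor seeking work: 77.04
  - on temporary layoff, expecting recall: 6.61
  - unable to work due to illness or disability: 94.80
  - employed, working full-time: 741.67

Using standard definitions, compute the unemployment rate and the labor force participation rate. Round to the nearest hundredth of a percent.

Unemployment rate ≈ 4.78%; labor force participation rate ≈ 65.44%.

Employed = 24.40 + 247.13 + 741.67 = 1,013.20 thousand (anyone who worked, including part-time for economic reasons, counts as employed).
Unemployed = 44.20 + 6.61 = 50.81 thousand (jobless and actively searching, or on temporary layoff).
Labor force = 1,013.20 + 50.81 = 1,064.01 thousand.
Not in labor force = 212.61 + 177.38 + 77.04 + 94.80 = 561.83 thousand (those not working and not actively searching are outside the labor force).
Civilian working-age population = 1,064.01 + 561.83 = 1,625.84 thousand.
Unemployment rate = 50.81 / 1,064.01 = 4.78%.
Labor force participation rate = 1,064.01 / 1,625.84 = 65.44%.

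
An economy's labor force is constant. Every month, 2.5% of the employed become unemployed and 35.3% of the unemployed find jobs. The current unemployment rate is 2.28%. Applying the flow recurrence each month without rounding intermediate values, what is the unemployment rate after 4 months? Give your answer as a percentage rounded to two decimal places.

With a fixed labor force, u_{t+1} = u_t + s·(1−u_t) − f·u_t = u_t·(1−s−f) + s.
Here 1−s−f = 0.622 and s = 0.025.
u_1 = 0.022800 × 0.622 + 0.025 = 0.039182.
u_2 = 0.039182 × 0.622 + 0.025 = 0.049371.
u_3 = 0.049371 × 0.622 + 0.025 = 0.055709.
u_4 = 0.055709 × 0.622 + 0.025 = 0.059651.

Unemployment rate after four months ≈ 5.97%.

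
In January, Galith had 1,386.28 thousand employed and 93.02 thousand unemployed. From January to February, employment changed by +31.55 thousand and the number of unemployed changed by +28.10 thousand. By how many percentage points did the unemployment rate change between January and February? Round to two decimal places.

January: labor force = 1,386.28 + 93.02 = 1,479.30; u = 93.02/1,479.30 = 6.29%.
February: labor force = 1,417.83 + 121.12 = 1,538.95; u = 121.12/1,538.95 = 7.87%.
Change = 7.87% − 6.29% = +1.58 pp.

The unemployment rate changed by +1.58 percentage points.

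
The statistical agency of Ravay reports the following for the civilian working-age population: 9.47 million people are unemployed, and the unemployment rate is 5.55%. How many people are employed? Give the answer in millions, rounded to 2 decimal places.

Labor force = U / u = 9.47 / 0.0555 ≈ 170.63 million.
Employed = labor force − unemployed = 170.63 − 9.47 = 161.16 million.

About 161.16 million are employed.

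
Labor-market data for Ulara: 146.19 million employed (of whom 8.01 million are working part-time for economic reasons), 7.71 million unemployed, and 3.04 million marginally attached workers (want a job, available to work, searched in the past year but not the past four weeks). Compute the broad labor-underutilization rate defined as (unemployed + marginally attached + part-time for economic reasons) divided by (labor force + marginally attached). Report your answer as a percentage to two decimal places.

Labor force = 146.19 + 7.71 = 153.90 million.
Numerator = 7.71 + 3.04 + 8.01 = 18.76 million.
Denominator = 153.90 + 3.04 = 156.94 million.
Broad rate = 18.76 / 156.94 = 11.95%.

Broad underutilization rate ≈ 11.95%.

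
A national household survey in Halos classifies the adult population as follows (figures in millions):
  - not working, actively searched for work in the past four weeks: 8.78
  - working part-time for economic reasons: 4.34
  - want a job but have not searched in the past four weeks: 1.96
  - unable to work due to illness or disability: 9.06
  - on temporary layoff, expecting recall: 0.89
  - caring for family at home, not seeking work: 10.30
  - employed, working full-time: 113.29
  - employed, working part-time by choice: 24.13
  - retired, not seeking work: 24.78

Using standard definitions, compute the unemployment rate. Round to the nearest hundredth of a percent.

Employed = 4.34 + 113.29 + 24.13 = 141.76 million (anyone who worked, including part-time for economic reasons, counts as employed).
Unemployed = 8.78 + 0.89 = 9.67 million (jobless and actively searching, or on temporary layoff).
Labor force = 141.76 + 9.67 = 151.43 million.
Unemployment rate = 9.67 / 151.43 = 6.39%.

Unemployment rate ≈ 6.39%.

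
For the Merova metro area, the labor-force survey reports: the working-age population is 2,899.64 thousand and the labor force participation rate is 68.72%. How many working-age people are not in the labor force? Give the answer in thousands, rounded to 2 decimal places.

About 907.01 thousand are not in the labor force.

Share not in the labor force = 1 − 0.6872 = 0.3128.
Not in labor force = 0.3128 × 2,899.64 ≈ 907.01 thousand.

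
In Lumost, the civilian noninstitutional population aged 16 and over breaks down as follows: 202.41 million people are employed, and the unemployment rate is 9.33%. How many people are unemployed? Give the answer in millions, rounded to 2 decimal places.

Let U be the number unemployed. The labor force is E + U, and U/(E+U) = 0.0933.
So U = 0.0933 × 202.41 / (1 − 0.0933) = 18.8849 / 0.9067 ≈ 20.83 million.

About 20.83 million are unemployed.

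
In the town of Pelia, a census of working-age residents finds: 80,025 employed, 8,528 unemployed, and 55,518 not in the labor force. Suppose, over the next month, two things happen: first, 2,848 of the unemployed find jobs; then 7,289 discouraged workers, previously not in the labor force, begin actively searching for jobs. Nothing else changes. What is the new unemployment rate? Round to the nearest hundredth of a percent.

Initially, labor force = 80,025 + 8,528 = 88,553, so u = 8,528/88,553 = 9.63%.
After the first change, unemployed falls and employed rises by 2,848; labor force unchanged → E = 82,873, U = 5,680, labor force = 88,553.
After the second change, unemployed and labor force both rise by 7,289 → E = 82,873, U = 12,969, labor force = 95,842.
New unemployment rate = 12,969 / 95,842 = 13.53%.

New unemployment rate ≈ 13.53%.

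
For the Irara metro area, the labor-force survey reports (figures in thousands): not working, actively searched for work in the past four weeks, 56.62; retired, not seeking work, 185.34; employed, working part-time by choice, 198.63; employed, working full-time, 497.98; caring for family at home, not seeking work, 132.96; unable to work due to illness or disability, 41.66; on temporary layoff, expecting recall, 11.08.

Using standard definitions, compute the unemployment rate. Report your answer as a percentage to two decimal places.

Employed = 198.63 + 497.98 = 696.61 thousand.
Unemployed = 56.62 + 11.08 = 67.70 thousand (jobless and actively searching, or on temporary layoff).
Labor force = 696.61 + 67.70 = 764.31 thousand.
Unemployment rate = 67.70 / 764.31 = 8.86%.

Unemployment rate ≈ 8.86%.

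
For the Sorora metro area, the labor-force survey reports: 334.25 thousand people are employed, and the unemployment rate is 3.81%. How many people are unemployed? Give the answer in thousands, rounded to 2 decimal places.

About 13.24 thousand are unemployed.

Let U be the number unemployed. The labor force is E + U, and U/(E+U) = 0.0381.
So U = 0.0381 × 334.25 / (1 − 0.0381) = 12.7349 / 0.9619 ≈ 13.24 thousand.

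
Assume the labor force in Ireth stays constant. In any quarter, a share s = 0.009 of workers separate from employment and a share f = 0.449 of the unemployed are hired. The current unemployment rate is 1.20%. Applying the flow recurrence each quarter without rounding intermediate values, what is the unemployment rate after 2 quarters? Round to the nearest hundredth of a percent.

With a fixed labor force, u_{t+1} = u_t + s·(1−u_t) − f·u_t = u_t·(1−s−f) + s.
Here 1−s−f = 0.542 and s = 0.009.
u_1 = 0.012000 × 0.542 + 0.009 = 0.015504.
u_2 = 0.015504 × 0.542 + 0.009 = 0.017403.

Unemployment rate after two quarters ≈ 1.74%.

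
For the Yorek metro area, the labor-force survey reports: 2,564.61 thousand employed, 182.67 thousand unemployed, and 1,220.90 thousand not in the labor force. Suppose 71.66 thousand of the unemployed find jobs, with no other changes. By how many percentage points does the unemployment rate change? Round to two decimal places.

The unemployment rate changes by −2.61 percentage points.

Initially, labor force = 2,564.61 + 182.67 = 2,747.28 thousand, so u = 182.67/2,747.28 = 6.65%.
After the change, unemployed falls and employed rises by 71.66; labor force unchanged → E = 2,636.27, U = 111.01, labor force = 2,747.28 thousand.
New unemployment rate = 111.01 / 2,747.28 = 4.04%.
Change = 4.04% − 6.65% = −2.61 percentage points.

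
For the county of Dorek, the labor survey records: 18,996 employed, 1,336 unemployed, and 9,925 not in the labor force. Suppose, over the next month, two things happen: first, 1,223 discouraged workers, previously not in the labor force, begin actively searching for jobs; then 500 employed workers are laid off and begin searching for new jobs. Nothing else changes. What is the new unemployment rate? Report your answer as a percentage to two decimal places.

New unemployment rate ≈ 14.19%.

Initially, labor force = 18,996 + 1,336 = 20,332, so u = 1,336/20,332 = 6.57%.
After the first change, unemployed and labor force both rise by 1,223 → E = 18,996, U = 2,559, labor force = 21,555.
After the second change, employed falls and unemployed rises by 500; labor force unchanged → E = 18,496, U = 3,059, labor force = 21,555.
New unemployment rate = 3,059 / 21,555 = 14.19%.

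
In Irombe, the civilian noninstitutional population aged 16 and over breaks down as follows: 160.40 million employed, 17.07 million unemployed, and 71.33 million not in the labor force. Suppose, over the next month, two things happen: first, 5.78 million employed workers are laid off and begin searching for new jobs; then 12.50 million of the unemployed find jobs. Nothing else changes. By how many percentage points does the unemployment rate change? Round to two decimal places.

The unemployment rate changes by −3.79 percentage points.

Initially, labor force = 160.40 + 17.07 = 177.47 million, so u = 17.07/177.47 = 9.62%.
After the first change, employed falls and unemployed rises by 5.78; labor force unchanged → E = 154.62, U = 22.85, labor force = 177.47 million.
After the second change, unemployed falls and employed rises by 12.50; labor force unchanged → E = 167.12, U = 10.35, labor force = 177.47 million.
New unemployment rate = 10.35 / 177.47 = 5.83%.
Change = 5.83% − 9.62% = −3.79 percentage points.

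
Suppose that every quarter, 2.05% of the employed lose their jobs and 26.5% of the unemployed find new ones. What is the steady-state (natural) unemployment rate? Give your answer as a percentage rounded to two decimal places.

At steady state the flows balance: s·E = f·U, so U/(E+U) = s/(s+f).
u* = 2.05 / (2.05 + 26.5) = 2.05 / 28.55 = 7.18%.

Steady-state unemployment rate ≈ 7.18%.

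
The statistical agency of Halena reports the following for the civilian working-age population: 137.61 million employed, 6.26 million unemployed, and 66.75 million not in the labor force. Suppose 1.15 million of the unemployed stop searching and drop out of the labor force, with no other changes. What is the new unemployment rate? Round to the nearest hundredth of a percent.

Initially, labor force = 137.61 + 6.26 = 143.87 million, so u = 6.26/143.87 = 4.35%.
After the change, unemployed and labor force both fall by 1.15 → E = 137.61, U = 5.11, labor force = 142.72 million.
New unemployment rate = 5.11 / 142.72 = 3.58%.

New unemployment rate ≈ 3.58%.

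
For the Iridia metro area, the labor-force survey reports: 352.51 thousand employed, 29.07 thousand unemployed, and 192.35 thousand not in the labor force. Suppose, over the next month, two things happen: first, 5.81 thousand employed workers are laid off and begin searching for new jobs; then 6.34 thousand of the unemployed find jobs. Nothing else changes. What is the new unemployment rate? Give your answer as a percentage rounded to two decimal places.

New unemployment rate ≈ 7.48%.

Initially, labor force = 352.51 + 29.07 = 381.58 thousand, so u = 29.07/381.58 = 7.62%.
After the first change, employed falls and unemployed rises by 5.81; labor force unchanged → E = 346.70, U = 34.88, labor force = 381.58 thousand.
After the second change, unemployed falls and employed rises by 6.34; labor force unchanged → E = 353.04, U = 28.54, labor force = 381.58 thousand.
New unemployment rate = 28.54 / 381.58 = 7.48%.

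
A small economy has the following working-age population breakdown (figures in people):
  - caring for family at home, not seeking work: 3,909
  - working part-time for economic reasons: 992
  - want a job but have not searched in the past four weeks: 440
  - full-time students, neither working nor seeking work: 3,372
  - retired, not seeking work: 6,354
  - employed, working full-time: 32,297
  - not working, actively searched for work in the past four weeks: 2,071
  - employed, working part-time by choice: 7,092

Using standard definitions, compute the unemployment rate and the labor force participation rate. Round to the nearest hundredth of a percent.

Unemployment rate ≈ 4.88%; labor force participation rate ≈ 75.10%.

Employed = 992 + 32,297 + 7,092 = 40,381 (anyone who worked, including part-time for economic reasons, counts as employed).
Unemployed = 2,071.
Labor force = 40,381 + 2,071 = 42,452.
Not in labor force = 3,909 + 440 + 3,372 + 6,354 = 14,075 (those not working and not actively searching are outside the labor force — including those who want a job but have given up searching).
Civilian working-age population = 42,452 + 14,075 = 56,527.
Unemployment rate = 2,071 / 42,452 = 4.88%.
Labor force participation rate = 42,452 / 56,527 = 75.10%.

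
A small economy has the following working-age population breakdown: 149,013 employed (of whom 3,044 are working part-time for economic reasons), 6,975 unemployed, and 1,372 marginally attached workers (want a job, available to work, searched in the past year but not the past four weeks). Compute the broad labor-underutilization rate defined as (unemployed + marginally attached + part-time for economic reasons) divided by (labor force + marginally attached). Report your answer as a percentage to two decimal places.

Labor force = 149,013 + 6,975 = 155,988.
Numerator = 6,975 + 1,372 + 3,044 = 11,391.
Denominator = 155,988 + 1,372 = 157,360.
Broad rate = 11,391 / 157,360 = 7.24%.

Broad underutilization rate ≈ 7.24%.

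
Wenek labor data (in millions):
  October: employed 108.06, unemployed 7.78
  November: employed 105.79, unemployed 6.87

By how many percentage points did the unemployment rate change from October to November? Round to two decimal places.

October: labor force = 108.06 + 7.78 = 115.84; u = 7.78/115.84 = 6.72%.
November: labor force = 105.79 + 6.87 = 112.66; u = 6.87/112.66 = 6.10%.
Change = 6.10% − 6.72% = −0.62 pp.

The unemployment rate changed by −0.62 percentage points.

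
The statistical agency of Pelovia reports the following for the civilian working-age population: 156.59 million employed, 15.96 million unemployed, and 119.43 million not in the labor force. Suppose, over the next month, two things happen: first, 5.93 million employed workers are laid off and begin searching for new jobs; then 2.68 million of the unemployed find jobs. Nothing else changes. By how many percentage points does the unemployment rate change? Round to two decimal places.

The unemployment rate changes by +1.88 percentage points.

Initially, labor force = 156.59 + 15.96 = 172.55 million, so u = 15.96/172.55 = 9.25%.
After the first change, employed falls and unemployed rises by 5.93; labor force unchanged → E = 150.66, U = 21.89, labor force = 172.55 million.
After the second change, unemployed falls and employed rises by 2.68; labor force unchanged → E = 153.34, U = 19.21, labor force = 172.55 million.
New unemployment rate = 19.21 / 172.55 = 11.13%.
Change = 11.13% − 9.25% = +1.88 percentage points.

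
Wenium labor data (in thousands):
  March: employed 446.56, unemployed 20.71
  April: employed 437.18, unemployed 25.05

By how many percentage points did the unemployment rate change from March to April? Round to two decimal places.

The unemployment rate changed by +0.99 percentage points.

March: labor force = 446.56 + 20.71 = 467.27; u = 20.71/467.27 = 4.43%.
April: labor force = 437.18 + 25.05 = 462.23; u = 25.05/462.23 = 5.42%.
Change = 5.42% − 4.43% = +0.99 pp.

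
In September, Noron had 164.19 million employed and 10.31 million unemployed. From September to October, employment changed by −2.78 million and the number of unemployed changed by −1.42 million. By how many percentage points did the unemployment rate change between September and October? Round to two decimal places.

September: labor force = 164.19 + 10.31 = 174.50; u = 10.31/174.50 = 5.91%.
October: labor force = 161.41 + 8.89 = 170.30; u = 8.89/170.30 = 5.22%.
Change = 5.22% − 5.91% = −0.69 pp.

The unemployment rate changed by −0.69 percentage points.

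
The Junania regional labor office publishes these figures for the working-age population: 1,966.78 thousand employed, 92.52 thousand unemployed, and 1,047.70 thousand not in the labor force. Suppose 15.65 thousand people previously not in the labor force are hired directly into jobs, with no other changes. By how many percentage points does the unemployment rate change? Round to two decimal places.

Initially, labor force = 1,966.78 + 92.52 = 2,059.30 thousand, so u = 92.52/2,059.30 = 4.49%.
After the change, employed and labor force both rise by 15.65; unemployed unchanged → E = 1,982.43, U = 92.52, labor force = 2,074.95 thousand.
New unemployment rate = 92.52 / 2,074.95 = 4.46%.
Change = 4.46% − 4.49% = −0.03 percentage points.

The unemployment rate changes by −0.03 percentage points.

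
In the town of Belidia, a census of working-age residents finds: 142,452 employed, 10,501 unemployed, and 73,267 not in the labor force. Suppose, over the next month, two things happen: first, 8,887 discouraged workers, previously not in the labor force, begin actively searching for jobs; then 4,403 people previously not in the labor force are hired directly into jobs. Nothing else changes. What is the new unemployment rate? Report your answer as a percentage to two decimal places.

New unemployment rate ≈ 11.66%.

Initially, labor force = 142,452 + 10,501 = 152,953, so u = 10,501/152,953 = 6.87%.
After the first change, unemployed and labor force both rise by 8,887 → E = 142,452, U = 19,388, labor force = 161,840.
After the second change, employed and labor force both rise by 4,403; unemployed unchanged → E = 146,855, U = 19,388, labor force = 166,243.
New unemployment rate = 19,388 / 166,243 = 11.66%.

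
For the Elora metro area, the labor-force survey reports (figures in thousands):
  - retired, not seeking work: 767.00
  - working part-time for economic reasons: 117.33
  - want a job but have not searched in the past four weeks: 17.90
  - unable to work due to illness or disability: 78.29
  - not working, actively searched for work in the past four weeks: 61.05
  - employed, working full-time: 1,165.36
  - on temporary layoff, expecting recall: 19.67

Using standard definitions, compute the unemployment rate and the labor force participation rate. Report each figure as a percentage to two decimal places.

Unemployment rate ≈ 5.92%; labor force participation rate ≈ 61.23%.

Employed = 117.33 + 1,165.36 = 1,282.69 thousand (anyone who worked, including part-time for economic reasons, counts as employed).
Unemployed = 61.05 + 19.67 = 80.72 thousand (jobless and actively searching, or on temporary layoff).
Labor force = 1,282.69 + 80.72 = 1,363.41 thousand.
Not in labor force = 767.00 + 17.90 + 78.29 = 863.19 thousand (those not working and not actively searching are outside the labor force — including those who want a job but have given up searching).
Civilian working-age population = 1,363.41 + 863.19 = 2,226.60 thousand.
Unemployment rate = 80.72 / 1,363.41 = 5.92%.
Labor force participation rate = 1,363.41 / 2,226.60 = 61.23%.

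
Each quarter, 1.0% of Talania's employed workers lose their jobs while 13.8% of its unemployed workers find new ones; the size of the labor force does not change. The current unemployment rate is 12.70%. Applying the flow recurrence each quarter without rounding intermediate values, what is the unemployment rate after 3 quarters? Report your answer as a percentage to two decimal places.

With a fixed labor force, u_{t+1} = u_t + s·(1−u_t) − f·u_t = u_t·(1−s−f) + s.
Here 1−s−f = 0.852 and s = 0.010.
u_1 = 0.127000 × 0.852 + 0.010 = 0.118204.
u_2 = 0.118204 × 0.852 + 0.010 = 0.110710.
u_3 = 0.110710 × 0.852 + 0.010 = 0.104325.

Unemployment rate after three quarters ≈ 10.43%.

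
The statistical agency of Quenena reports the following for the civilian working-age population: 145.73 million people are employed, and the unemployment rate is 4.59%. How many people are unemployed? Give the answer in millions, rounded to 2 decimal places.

About 7.01 million are unemployed.

Let U be the number unemployed. The labor force is E + U, and U/(E+U) = 0.0459.
So U = 0.0459 × 145.73 / (1 − 0.0459) = 6.6890 / 0.9541 ≈ 7.01 million.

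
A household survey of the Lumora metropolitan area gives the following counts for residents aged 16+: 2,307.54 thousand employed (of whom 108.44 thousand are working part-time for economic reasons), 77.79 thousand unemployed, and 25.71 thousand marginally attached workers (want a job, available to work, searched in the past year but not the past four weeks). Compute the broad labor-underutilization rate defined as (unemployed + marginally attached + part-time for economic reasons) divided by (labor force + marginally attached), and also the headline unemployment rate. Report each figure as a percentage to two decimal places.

Broad underutilization rate ≈ 8.79%; headline unemployment rate ≈ 3.26%.

Labor force = 2,307.54 + 77.79 = 2,385.33 thousand.
Numerator = 77.79 + 25.71 + 108.44 = 211.94 thousand.
Denominator = 2,385.33 + 25.71 = 2,411.04 thousand.
Broad rate = 211.94 / 2,411.04 = 8.79%.
Headline unemployment rate = 77.79 / 2,385.33 = 3.26%.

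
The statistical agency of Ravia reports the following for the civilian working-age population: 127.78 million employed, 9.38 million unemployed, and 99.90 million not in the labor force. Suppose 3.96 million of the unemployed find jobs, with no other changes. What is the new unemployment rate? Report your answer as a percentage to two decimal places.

Initially, labor force = 127.78 + 9.38 = 137.16 million, so u = 9.38/137.16 = 6.84%.
After the change, unemployed falls and employed rises by 3.96; labor force unchanged → E = 131.74, U = 5.42, labor force = 137.16 million.
New unemployment rate = 5.42 / 137.16 = 3.95%.

New unemployment rate ≈ 3.95%.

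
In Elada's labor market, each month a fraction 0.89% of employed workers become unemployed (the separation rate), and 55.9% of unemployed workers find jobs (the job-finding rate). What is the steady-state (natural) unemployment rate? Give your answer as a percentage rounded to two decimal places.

Steady-state unemployment rate ≈ 1.57%.

At steady state the flows balance: s·E = f·U, so U/(E+U) = s/(s+f).
u* = 0.89 / (0.89 + 55.9) = 0.89 / 56.79 = 1.57%.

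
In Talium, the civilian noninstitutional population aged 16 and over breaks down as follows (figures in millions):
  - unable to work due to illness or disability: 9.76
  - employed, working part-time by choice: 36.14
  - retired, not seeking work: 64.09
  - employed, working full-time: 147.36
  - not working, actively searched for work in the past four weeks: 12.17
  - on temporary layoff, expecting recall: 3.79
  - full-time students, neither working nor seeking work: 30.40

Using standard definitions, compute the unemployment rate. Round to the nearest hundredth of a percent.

Employed = 36.14 + 147.36 = 183.50 million.
Unemployed = 12.17 + 3.79 = 15.96 million (jobless and actively searching, or on temporary layoff).
Labor force = 183.50 + 15.96 = 199.46 million.
Unemployment rate = 15.96 / 199.46 = 8.00%.

Unemployment rate ≈ 8.00%.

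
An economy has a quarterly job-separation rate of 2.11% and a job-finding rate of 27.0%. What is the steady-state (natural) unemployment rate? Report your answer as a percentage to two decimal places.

At steady state the flows balance: s·E = f·U, so U/(E+U) = s/(s+f).
u* = 2.11 / (2.11 + 27.0) = 2.11 / 29.11 = 7.25%.

Steady-state unemployment rate ≈ 7.25%.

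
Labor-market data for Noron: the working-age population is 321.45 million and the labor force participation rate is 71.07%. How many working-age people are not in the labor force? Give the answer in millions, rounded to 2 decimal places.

About 93.00 million are not in the labor force.

Share not in the labor force = 1 − 0.7107 = 0.2893.
Not in labor force = 0.2893 × 321.45 ≈ 93.00 million.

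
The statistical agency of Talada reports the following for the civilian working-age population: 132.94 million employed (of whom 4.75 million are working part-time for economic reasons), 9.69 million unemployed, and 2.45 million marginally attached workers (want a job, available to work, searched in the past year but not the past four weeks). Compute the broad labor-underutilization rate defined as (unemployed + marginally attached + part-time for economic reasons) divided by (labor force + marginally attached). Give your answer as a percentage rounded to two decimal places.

Broad underutilization rate ≈ 11.64%.

Labor force = 132.94 + 9.69 = 142.63 million.
Numerator = 9.69 + 2.45 + 4.75 = 16.89 million.
Denominator = 142.63 + 2.45 = 145.08 million.
Broad rate = 16.89 / 145.08 = 11.64%.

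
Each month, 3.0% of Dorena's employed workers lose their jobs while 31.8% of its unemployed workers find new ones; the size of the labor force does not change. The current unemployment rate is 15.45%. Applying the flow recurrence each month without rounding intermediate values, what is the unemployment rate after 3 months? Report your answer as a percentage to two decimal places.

With a fixed labor force, u_{t+1} = u_t + s·(1−u_t) − f·u_t = u_t·(1−s−f) + s.
Here 1−s−f = 0.652 and s = 0.030.
u_1 = 0.154500 × 0.652 + 0.030 = 0.130734.
u_2 = 0.130734 × 0.652 + 0.030 = 0.115239.
u_3 = 0.115239 × 0.652 + 0.030 = 0.105136.

Unemployment rate after three months ≈ 10.51%.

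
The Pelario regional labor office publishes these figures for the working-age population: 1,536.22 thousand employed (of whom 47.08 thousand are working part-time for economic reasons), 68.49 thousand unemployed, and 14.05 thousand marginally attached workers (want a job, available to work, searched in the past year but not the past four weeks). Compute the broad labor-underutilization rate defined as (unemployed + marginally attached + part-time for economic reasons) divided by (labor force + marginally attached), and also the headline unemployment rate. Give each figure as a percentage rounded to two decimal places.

Broad underutilization rate ≈ 8.01%; headline unemployment rate ≈ 4.27%.

Labor force = 1,536.22 + 68.49 = 1,604.71 thousand.
Numerator = 68.49 + 14.05 + 47.08 = 129.62 thousand.
Denominator = 1,604.71 + 14.05 = 1,618.76 thousand.
Broad rate = 129.62 / 1,618.76 = 8.01%.
Headline unemployment rate = 68.49 / 1,604.71 = 4.27%.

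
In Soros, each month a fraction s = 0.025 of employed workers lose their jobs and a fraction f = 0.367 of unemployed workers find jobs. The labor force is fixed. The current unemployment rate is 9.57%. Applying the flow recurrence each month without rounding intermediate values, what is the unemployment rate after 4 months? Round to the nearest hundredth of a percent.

Unemployment rate after four months ≈ 6.81%.

With a fixed labor force, u_{t+1} = u_t + s·(1−u_t) − f·u_t = u_t·(1−s−f) + s.
Here 1−s−f = 0.608 and s = 0.025.
u_1 = 0.095700 × 0.608 + 0.025 = 0.083186.
u_2 = 0.083186 × 0.608 + 0.025 = 0.075577.
u_3 = 0.075577 × 0.608 + 0.025 = 0.070951.
u_4 = 0.070951 × 0.608 + 0.025 = 0.068138.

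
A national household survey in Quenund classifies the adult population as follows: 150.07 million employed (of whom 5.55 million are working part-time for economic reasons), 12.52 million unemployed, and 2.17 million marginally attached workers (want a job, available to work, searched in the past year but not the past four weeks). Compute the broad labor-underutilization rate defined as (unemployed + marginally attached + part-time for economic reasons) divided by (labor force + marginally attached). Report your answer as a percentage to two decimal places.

Broad underutilization rate ≈ 12.28%.

Labor force = 150.07 + 12.52 = 162.59 million.
Numerator = 12.52 + 2.17 + 5.55 = 20.24 million.
Denominator = 162.59 + 2.17 = 164.76 million.
Broad rate = 20.24 / 164.76 = 12.28%.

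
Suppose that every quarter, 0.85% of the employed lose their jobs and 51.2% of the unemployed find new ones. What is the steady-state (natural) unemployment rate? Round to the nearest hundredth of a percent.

At steady state the flows balance: s·E = f·U, so U/(E+U) = s/(s+f).
u* = 0.85 / (0.85 + 51.2) = 0.85 / 52.05 = 1.63%.

Steady-state unemployment rate ≈ 1.63%.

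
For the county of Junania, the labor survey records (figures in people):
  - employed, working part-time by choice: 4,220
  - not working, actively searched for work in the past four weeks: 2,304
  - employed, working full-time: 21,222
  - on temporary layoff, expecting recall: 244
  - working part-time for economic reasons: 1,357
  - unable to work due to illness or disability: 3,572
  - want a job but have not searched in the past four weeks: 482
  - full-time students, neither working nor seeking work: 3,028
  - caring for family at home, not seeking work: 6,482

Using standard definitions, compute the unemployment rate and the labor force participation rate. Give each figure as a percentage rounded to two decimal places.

Employed = 4,220 + 21,222 + 1,357 = 26,799 (anyone who worked, including part-time for economic reasons, counts as employed).
Unemployed = 2,304 + 244 = 2,548 (jobless and actively searching, or on temporary layoff).
Labor force = 26,799 + 2,548 = 29,347.
Not in labor force = 3,572 + 482 + 3,028 + 6,482 = 13,564 (those not working and not actively searching are outside the labor force — including those who want a job but have given up searching).
Civilian working-age population = 29,347 + 13,564 = 42,911.
Unemployment rate = 2,548 / 29,347 = 8.68%.
Labor force participation rate = 29,347 / 42,911 = 68.39%.

Unemployment rate ≈ 8.68%; labor force participation rate ≈ 68.39%.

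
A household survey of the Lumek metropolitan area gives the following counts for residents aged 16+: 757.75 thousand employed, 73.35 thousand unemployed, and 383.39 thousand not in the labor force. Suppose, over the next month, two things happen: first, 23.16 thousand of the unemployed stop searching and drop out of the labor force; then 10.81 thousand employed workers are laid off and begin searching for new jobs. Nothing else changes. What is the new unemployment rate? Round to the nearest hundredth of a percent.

New unemployment rate ≈ 7.55%.

Initially, labor force = 757.75 + 73.35 = 831.10 thousand, so u = 73.35/831.10 = 8.83%.
After the first change, unemployed and labor force both fall by 23.16 → E = 757.75, U = 50.19, labor force = 807.94 thousand.
After the second change, employed falls and unemployed rises by 10.81; labor force unchanged → E = 746.94, U = 61.00, labor force = 807.94 thousand.
New unemployment rate = 61.00 / 807.94 = 7.55%.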